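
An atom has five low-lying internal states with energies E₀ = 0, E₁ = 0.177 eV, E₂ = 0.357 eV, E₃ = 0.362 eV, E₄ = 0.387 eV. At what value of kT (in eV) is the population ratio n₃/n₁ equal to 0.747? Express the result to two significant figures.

0.63 eV

n₃/n₁ = exp[−(E₃−E₁)/kT] = 0.747.
⇒ (E₃−E₁)/kT = ln(1/0.747) = ln(1.339) = 0.2919.
kT = 0.185 eV / 0.2919 = 0.63 eV.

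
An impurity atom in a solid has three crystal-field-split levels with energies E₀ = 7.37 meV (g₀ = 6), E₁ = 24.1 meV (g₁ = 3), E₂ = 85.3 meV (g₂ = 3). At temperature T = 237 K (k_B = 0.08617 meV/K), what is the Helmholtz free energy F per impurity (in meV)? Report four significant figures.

k_BT = 0.08617 × 237 K = 20.4223 meV.
Eᵢ/kT = 0.360880, 1.18008, 4.17681.
Z = Σ gᵢe^(−Eᵢ/kT) = 6·e^(−0.360880) + 3·e^(−1.18008) + 3·e^(−4.17681) = 4.18238 + 0.921762 + 0.0460422 = 5.15018.
F = −kT ln Z = −20.4223 × ln(5.15018) = −20.4223 × 1.63903 = -33.47 meV.

-33.47 meV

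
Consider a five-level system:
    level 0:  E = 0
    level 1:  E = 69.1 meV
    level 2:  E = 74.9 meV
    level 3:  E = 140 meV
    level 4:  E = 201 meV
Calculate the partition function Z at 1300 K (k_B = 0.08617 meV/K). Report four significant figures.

Z = 2.505

k_BT = 0.08617 × 1300 K = 112.021 meV.
Eᵢ/kT = 0, 0.616849, 0.668625, 1.24977, 1.79431.
Z = Σ e^(−Eᵢ/kT) = e^(−0) + e^(−0.616849) + e^(−0.668625) + e^(−1.24977) + e^(−1.79431) = 1.00000 + 0.539642 + 0.512413 + 0.286571 + 0.166242 = 2.50487.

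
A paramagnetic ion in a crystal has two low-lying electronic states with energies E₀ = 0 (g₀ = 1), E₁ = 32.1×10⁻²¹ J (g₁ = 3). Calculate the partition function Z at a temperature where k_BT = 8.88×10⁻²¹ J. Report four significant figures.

Z = 1.081

Eᵢ/kT = 0, 3.61486.
Z = Σ gᵢe^(−Eᵢ/kT) = 1·e^(−0) + 3·e^(−3.61486) = 1.00000 + 0.0807621 = 1.08076.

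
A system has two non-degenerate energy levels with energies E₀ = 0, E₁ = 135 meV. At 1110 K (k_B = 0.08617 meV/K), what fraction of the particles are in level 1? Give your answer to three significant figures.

k_BT = 0.08617 × 1110 K = 95.649 meV.
Eᵢ/kT = 0, 1.4114.
Z = Σ e^(−Eᵢ/kT) = e^(−0) + e^(−1.4114) = 1.0000 + 0.24380 = 1.2438.
P₁ = e^(−E₁/kT) / Z = 0.24380/1.2438 = 0.196.

0.196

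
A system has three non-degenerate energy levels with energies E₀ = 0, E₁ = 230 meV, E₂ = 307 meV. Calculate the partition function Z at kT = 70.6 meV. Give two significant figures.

Eᵢ/kT = 0, 3.258, 4.348.
Z = Σ e^(−Eᵢ/kT) = e^(−0) + e^(−3.258) + e^(−4.348) = 1.000 + 0.03847 + 0.01293 = 1.051.

Z = 1.1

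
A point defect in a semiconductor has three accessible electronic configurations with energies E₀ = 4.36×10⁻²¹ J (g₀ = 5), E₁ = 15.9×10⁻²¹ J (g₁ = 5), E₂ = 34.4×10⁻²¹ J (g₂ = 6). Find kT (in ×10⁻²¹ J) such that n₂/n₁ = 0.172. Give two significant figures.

9.5 ×10⁻²¹ J

n₂/n₁ = (g₂/g₁) exp[−(E₂−E₁)/kT] = 0.172.
⇒ (E₂−E₁)/kT = ln((6/5)/0.172) = ln(6.977) = 1.943.
kT = 18.5 ×10⁻²¹ J / 1.943 = 9.5 ×10⁻²¹ J.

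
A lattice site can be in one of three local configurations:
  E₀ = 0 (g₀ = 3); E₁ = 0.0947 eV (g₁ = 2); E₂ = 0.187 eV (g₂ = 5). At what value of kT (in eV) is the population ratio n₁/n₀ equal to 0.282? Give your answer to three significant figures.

n₁/n₀ = (g₁/g₀) exp[−(E₁−E₀)/kT] = 0.282.
⇒ (E₁−E₀)/kT = ln((2/3)/0.282) = ln(2.3641) = 0.86040.
kT = 0.0947 eV / 0.86040 = 0.110 eV.

0.110 eV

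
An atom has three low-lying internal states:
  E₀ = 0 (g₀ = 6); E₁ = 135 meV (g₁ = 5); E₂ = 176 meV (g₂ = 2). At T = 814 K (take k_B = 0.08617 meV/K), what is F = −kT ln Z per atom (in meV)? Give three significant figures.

-135 meV

k_BT = 0.08617 × 814 K = 70.142 meV.
Eᵢ/kT = 0, 1.9247, 2.5092.
Z = Σ gᵢe^(−Eᵢ/kT) = 6·e^(−0) + 5·e^(−1.9247) + 2·e^(−2.5092) = 6.0000 + 0.72960 + 0.16267 = 6.8923.
F = −kT ln Z = −70.142 × ln(6.8923) = −70.142 × 1.9304 = -135 meV.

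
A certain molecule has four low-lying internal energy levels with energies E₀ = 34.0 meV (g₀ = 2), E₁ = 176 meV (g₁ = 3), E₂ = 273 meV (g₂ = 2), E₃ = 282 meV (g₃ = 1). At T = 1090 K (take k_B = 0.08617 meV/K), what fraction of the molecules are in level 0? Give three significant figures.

0.692

k_BT = 0.08617 × 1090 K = 93.925 meV.
Eᵢ/kT = 0.36199, 1.8738, 2.9066, 3.0024.
Z = Σ gᵢe^(−Eᵢ/kT) = 2·e^(−0.36199) + 3·e^(−1.8738) + 2·e^(−2.9066) + 1·e^(−3.0024) = 1.3926 + 0.46062 + 0.10932 + 0.049668 = 2.0122.
P₀ = g₀ e^(−E₀/kT) / Z = 1.3926/2.0122 = 0.692.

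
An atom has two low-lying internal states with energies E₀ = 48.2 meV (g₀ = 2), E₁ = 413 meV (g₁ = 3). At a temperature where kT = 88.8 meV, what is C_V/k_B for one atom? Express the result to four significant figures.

0.3964

Eᵢ/kT = 0.542793, 4.65090.
Z = Σ gᵢe^(−Eᵢ/kT) = 2·e^(−0.542793) + 3·e^(−4.65090) = 1.16225 + 0.0286590 = 1.19091.
⟨E⟩ = 56.9788 meV, ⟨E²⟩ = 6372.04 meV².
C_V/k_B = (⟨E²⟩ − ⟨E⟩²)/(kT)² = (6372.04 − 3246.58)/7885.44 = 0.3964.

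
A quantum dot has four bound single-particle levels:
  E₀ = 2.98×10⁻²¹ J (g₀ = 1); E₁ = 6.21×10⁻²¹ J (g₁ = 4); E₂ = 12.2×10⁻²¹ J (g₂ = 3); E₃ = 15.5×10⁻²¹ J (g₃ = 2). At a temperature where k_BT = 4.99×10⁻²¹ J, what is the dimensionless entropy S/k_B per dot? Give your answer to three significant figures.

2.02

Eᵢ/kT = 0.59719, 1.2445, 2.4449, 3.1062.
Z = Σ gᵢe^(−Eᵢ/kT) = 1·e^(−0.59719) + 4·e^(−1.2445) + 3·e^(−2.4449) + 2·e^(−3.1062) = 0.55036 + 1.1523 + 0.26020 + 0.089542 = 2.0524.
⟨E⟩ = Σ EᵢPᵢ = 6.5086 ×10⁻²¹ J.
S/k_B = ln Z + ⟨E⟩/kT = ln(2.0524) + 6.5086/4.99 = 0.71901 + 1.3043 = 2.02.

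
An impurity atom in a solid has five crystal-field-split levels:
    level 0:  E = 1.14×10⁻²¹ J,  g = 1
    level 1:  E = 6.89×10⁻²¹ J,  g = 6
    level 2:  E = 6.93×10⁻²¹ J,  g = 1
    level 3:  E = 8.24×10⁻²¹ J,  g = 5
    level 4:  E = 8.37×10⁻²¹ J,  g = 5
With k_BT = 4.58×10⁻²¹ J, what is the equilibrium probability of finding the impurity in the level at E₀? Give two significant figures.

Eᵢ/kT = 0.2489, 1.504, 1.513, 1.799, 1.828.
Z = Σ gᵢe^(−Eᵢ/kT) = 1·e^(−0.2489) + 6·e^(−1.504) + 1·e^(−1.513) + 5·e^(−1.799) + 5·e^(−1.828) = 0.7797 + 1.333 + 0.2202 + 0.8273 + 0.8037 = 3.964.
P₀ = g₀ e^(−E₀/kT) / Z = 0.7797/3.964 = 0.20.

0.20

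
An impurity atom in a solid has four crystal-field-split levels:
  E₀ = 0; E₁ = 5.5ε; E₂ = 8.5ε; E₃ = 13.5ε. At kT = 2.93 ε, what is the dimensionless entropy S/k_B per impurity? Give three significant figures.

0.602

Eᵢ/kT = 0, 1.8771, 2.9010, 4.6075.
Z = Σ e^(−Eᵢ/kT) = e^(−0) + e^(−1.8771) + e^(−2.9010) + e^(−4.6075) = 1.0000 + 0.15303 + 0.054968 + 0.0099767 = 1.2180.
⟨E⟩ = Σ EᵢPᵢ = 1.1852 ε.
S/k_B = ln Z + ⟨E⟩/kT = ln(1.2180) + 1.1852/2.93 = 0.19721 + 0.40451 = 0.602.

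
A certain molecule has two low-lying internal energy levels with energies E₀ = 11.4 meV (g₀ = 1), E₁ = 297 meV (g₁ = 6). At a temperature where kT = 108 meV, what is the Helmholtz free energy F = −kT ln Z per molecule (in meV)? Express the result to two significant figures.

Eᵢ/kT = 0.1056, 2.750.
Z = Σ gᵢe^(−Eᵢ/kT) = 1·e^(−0.1056) + 6·e^(−2.750) = 0.8998 + 0.3836 = 1.283.
F = −kT ln Z = −108 × ln(1.283) = −108 × 0.2492 = -27 meV.

-27 meV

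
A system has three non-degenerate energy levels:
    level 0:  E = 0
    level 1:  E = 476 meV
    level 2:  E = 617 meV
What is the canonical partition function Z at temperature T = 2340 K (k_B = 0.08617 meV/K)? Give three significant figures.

k_BT = 0.08617 × 2340 K = 201.64 meV.
Eᵢ/kT = 0, 2.3606, 3.0599.
Z = Σ e^(−Eᵢ/kT) = e^(−0) + e^(−2.3606) + e^(−3.0599) = 1.0000 + 0.094364 + 0.046892 = 1.1413.

Z = 1.14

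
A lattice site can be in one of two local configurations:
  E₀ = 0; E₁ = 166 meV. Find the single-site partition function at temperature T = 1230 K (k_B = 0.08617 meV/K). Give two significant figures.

k_BT = 0.08617 × 1230 K = 106.0 meV.
Eᵢ/kT = 0, 1.566.
Z = Σ e^(−Eᵢ/kT) = e^(−0) + e^(−1.566) = 1.000 + 0.2089 = 1.209.

Z = 1.2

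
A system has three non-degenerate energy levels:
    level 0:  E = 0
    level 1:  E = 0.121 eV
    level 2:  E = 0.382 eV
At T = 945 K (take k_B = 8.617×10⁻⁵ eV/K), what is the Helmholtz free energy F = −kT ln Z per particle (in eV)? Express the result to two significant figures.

k_BT = 8.617×10⁻⁵ × 945 K = 0.08143 eV.
Eᵢ/kT = 0, 1.486, 4.691.
Z = Σ e^(−Eᵢ/kT) = e^(−0) + e^(−1.486) + e^(−4.691) = 1.000 + 0.2263 + 0.009178 = 1.235.
F = −kT ln Z = −0.08143 × ln(1.235) = −0.08143 × 0.2111 = -0.017 eV.

-0.017 eV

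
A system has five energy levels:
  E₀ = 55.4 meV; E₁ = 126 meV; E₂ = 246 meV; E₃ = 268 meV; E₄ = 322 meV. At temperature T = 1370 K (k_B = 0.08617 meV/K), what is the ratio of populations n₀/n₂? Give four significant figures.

5.026

k_BT = 0.08617 × 1370 K = 118.053 meV.
n₀/n₂ = exp[−(E₀−E₂)/kT] = exp(−(-190.6 meV)/(118.053 meV)) = exp(1.61453) = 5.026.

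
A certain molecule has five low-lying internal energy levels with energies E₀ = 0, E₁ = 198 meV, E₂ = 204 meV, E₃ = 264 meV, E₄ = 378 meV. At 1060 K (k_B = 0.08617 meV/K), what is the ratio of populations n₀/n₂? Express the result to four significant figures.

k_BT = 0.08617 × 1060 K = 91.3402 meV.
n₀/n₂ = exp[−(E₀−E₂)/kT] = exp(−(-204 meV)/(91.3402 meV)) = exp(2.23341) = 9.332.

9.332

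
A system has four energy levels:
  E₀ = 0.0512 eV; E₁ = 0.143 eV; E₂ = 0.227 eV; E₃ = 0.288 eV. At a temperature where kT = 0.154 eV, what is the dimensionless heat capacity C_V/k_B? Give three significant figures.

Eᵢ/kT = 0.33247, 0.92857, 1.4740, 1.8701.
Z = Σ e^(−Eᵢ/kT) = e^(−0.33247) + e^(−0.92857) + e^(−1.4740) + e^(−1.8701) = 0.71715 + 0.39512 + 0.22901 + 0.15411 = 1.4954.
⟨E⟩ = 0.12678 eV, ⟨E²⟩ = 0.023099 eV².
C_V/k_B = (⟨E²⟩ − ⟨E⟩²)/(kT)² = (0.023099 − 0.016073)/0.023716 = 0.296.

0.296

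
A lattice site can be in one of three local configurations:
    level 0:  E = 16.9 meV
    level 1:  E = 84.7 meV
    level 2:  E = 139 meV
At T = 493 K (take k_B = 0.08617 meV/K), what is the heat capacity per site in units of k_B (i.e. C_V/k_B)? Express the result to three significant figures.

0.632

k_BT = 0.08617 × 493 K = 42.482 meV.
Eᵢ/kT = 0.39782, 1.9938, 3.2720.
Z = Σ e^(−Eᵢ/kT) = e^(−0.39782) + e^(−1.9938) + e^(−3.2720) = 0.67178 + 0.13618 + 0.037930 = 0.84589.
⟨E⟩ = 33.290 meV, ⟨E²⟩ = 2248.1 meV².
C_V/k_B = (⟨E²⟩ − ⟨E⟩²)/(kT)² = (2248.1 − 1108.2)/1804.7 = 0.632.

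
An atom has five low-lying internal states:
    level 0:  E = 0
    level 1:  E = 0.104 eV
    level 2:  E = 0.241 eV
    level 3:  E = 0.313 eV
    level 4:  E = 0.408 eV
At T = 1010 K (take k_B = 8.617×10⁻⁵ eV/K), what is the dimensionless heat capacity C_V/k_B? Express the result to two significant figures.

0.82

k_BT = 8.617×10⁻⁵ × 1010 K = 0.08703 eV.
Eᵢ/kT = 0, 1.195, 2.769, 3.596, 4.688.
Z = Σ e^(−Eᵢ/kT) = e^(−0) + e^(−1.195) + e^(−2.769) + e^(−3.596) + e^(−4.688) = 1.000 + 0.3027 + 0.06272 + 0.02743 + 0.009205 = 1.402.
⟨E⟩ = 0.04204 eV, ⟨E²⟩ = 0.007943 eV².
C_V/k_B = (⟨E²⟩ − ⟨E⟩²)/(kT)² = (0.007943 − 0.001767)/0.007574 = 0.82.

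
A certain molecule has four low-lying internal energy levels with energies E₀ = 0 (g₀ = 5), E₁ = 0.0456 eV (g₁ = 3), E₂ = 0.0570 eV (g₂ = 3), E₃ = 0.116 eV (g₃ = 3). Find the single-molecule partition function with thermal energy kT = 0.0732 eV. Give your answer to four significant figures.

Z = 8.601

Eᵢ/kT = 0, 0.622951, 0.778689, 1.58470.
Z = Σ gᵢe^(−Eᵢ/kT) = 5·e^(−0) + 3·e^(−0.622951) + 3·e^(−0.778689) + 3·e^(−1.58470) = 5.00000 + 1.60908 + 1.37702 + 0.615028 = 8.60113.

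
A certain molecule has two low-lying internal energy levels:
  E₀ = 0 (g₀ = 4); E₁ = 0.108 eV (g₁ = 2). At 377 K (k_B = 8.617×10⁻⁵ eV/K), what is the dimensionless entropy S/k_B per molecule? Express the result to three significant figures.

1.46

k_BT = 8.617×10⁻⁵ × 377 K = 0.032486 eV.
Eᵢ/kT = 0, 3.3245.
Z = Σ gᵢe^(−Eᵢ/kT) = 4·e^(−0) + 2·e^(−3.3245) = 4.0000 + 0.071981 = 4.0720.
⟨E⟩ = Σ EᵢPᵢ = 0.0019091 eV.
S/k_B = ln Z + ⟨E⟩/kT = ln(4.0720) + 0.0019091/0.032486 = 1.4041 + 0.058767 = 1.46.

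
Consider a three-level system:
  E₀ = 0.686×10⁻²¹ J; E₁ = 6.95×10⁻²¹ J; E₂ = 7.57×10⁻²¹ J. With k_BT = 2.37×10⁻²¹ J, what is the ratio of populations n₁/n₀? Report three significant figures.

0.0711

n₁/n₀ = exp[−(E₁−E₀)/kT] = exp(−(6.264 ×10⁻²¹ J)/(2.37 ×10⁻²¹ J)) = exp(-2.6430) = 0.0711.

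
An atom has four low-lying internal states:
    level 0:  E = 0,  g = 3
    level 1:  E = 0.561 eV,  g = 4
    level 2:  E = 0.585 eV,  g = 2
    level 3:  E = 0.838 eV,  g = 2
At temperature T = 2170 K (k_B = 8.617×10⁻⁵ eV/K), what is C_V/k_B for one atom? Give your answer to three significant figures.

0.852

k_BT = 8.617×10⁻⁵ × 2170 K = 0.18699 eV.
Eᵢ/kT = 0, 3.0002, 3.1285, 4.4815.
Z = Σ gᵢe^(−Eᵢ/kT) = 3·e^(−0) + 4·e^(−3.0002) + 2·e^(−3.1285) + 2·e^(−4.4815) = 3.0000 + 0.19911 + 0.087567 + 0.022633 = 3.3093.
⟨E⟩ = 0.054964 eV, ⟨E²⟩ = 0.032794 eV².
C_V/k_B = (⟨E²⟩ − ⟨E⟩²)/(kT)² = (0.032794 − 0.0030210)/0.034965 = 0.852.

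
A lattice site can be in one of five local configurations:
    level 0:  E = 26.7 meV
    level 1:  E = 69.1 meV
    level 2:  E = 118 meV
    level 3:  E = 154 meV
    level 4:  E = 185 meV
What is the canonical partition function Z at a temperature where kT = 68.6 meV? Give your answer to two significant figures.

Eᵢ/kT = 0.3892, 1.007, 1.720, 2.245, 2.697.
Z = Σ e^(−Eᵢ/kT) = e^(−0.3892) + e^(−1.007) + e^(−1.720) + e^(−2.245) + e^(−2.697) = 0.6776 + 0.3653 + 0.1791 + 0.1059 + 0.06741 = 1.395.

Z = 1.4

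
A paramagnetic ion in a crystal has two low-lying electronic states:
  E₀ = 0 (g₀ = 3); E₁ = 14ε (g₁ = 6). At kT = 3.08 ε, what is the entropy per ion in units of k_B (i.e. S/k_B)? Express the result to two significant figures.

1.2

Eᵢ/kT = 0, 4.545.
Z = Σ gᵢe^(−Eᵢ/kT) = 3·e^(−0) + 6·e^(−4.545) = 3.000 + 0.06372 = 3.064.
⟨E⟩ = Σ EᵢPᵢ = 0.2911 ε.
S/k_B = ln Z + ⟨E⟩/kT = ln(3.064) + 0.2911/3.08 = 1.120 + 0.09451 = 1.2.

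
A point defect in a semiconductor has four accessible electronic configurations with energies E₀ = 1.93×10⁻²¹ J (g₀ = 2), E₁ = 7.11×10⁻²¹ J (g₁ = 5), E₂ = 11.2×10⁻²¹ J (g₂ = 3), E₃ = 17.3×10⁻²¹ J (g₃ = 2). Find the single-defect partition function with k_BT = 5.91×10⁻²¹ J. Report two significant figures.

Z = 3.5

Eᵢ/kT = 0.3266, 1.203, 1.895, 2.927.
Z = Σ gᵢe^(−Eᵢ/kT) = 2·e^(−0.3266) + 5·e^(−1.203) + 3·e^(−1.895) + 2·e^(−2.927) = 1.443 + 1.501 + 0.4510 + 0.1071 = 3.502.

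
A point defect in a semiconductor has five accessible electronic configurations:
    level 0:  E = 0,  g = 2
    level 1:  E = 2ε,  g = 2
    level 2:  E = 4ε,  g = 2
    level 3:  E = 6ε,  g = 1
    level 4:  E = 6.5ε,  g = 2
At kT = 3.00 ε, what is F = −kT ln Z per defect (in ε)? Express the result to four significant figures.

Eᵢ/kT = 0, 0.666667, 1.33333, 2.00000, 2.16667.
Z = Σ gᵢe^(−Eᵢ/kT) = 2·e^(−0) + 2·e^(−0.666667) + 2·e^(−1.33333) + 1·e^(−2.00000) + 2·e^(−2.16667) = 2.00000 + 1.02683 + 0.527196 + 0.135335 + 0.229117 = 3.91848.
F = −kT ln Z = −3.00 × ln(3.91848) = −3.00 × 1.36570 = -4.097 ε.

-4.097 ε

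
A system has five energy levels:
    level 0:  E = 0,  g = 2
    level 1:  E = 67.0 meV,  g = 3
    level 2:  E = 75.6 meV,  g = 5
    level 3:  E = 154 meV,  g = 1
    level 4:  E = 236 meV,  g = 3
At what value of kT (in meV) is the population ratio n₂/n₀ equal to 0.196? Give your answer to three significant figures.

29.7 meV

n₂/n₀ = (g₂/g₀) exp[−(E₂−E₀)/kT] = 0.196.
⇒ (E₂−E₀)/kT = ln((5/2)/0.196) = ln(12.755) = 2.5459.
kT = 75.6 meV / 2.5459 = 29.7 meV.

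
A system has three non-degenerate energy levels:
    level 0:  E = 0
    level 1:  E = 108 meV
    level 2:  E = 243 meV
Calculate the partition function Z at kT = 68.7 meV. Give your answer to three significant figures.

Z = 1.24

Eᵢ/kT = 0, 1.5721, 3.5371.
Z = Σ e^(−Eᵢ/kT) = e^(−0) + e^(−1.5721) + e^(−3.5371) = 1.0000 + 0.20761 + 0.029098 = 1.2367.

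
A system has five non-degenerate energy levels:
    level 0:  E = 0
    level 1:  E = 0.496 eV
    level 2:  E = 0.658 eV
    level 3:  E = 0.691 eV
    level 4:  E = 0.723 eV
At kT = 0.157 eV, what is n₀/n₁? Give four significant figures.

23.55

n₀/n₁ = exp[−(E₀−E₁)/kT] = exp(−(-0.496 eV)/(0.157 eV)) = exp(3.15924) = 23.55.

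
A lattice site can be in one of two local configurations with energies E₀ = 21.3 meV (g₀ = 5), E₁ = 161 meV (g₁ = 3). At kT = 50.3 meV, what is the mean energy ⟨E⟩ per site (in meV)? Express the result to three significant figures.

26.3 meV

Eᵢ/kT = 0.42346, 3.2008.
Z = Σ gᵢe^(−Eᵢ/kT) = 5·e^(−0.42346) + 3·e^(−3.2008) = 3.2739 + 0.12219 = 3.3961.
⟨E⟩ = Σ Eᵢ gᵢe^(−Eᵢ/kT) / Z = (21.3·3.2739 + 161·0.12219) / 3.3961 = 26.3 meV.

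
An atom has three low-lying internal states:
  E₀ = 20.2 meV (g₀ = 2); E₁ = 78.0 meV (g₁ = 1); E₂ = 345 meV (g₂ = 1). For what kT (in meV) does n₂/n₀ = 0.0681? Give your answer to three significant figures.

n₂/n₀ = (g₂/g₀) exp[−(E₂−E₀)/kT] = 0.0681.
⇒ (E₂−E₀)/kT = ln((1/2)/0.0681) = ln(7.3421) = 1.9936.
kT = 324.8 meV / 1.9936 = 163 meV.

163 meV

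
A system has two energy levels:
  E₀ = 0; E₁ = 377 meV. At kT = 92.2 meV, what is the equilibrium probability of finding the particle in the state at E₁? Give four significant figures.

Eᵢ/kT = 0, 4.08894.
Z = Σ e^(−Eᵢ/kT) = e^(−0) + e^(−4.08894) = 1.00000 + 0.0167570 = 1.01676.
P₁ = e^(−E₁/kT) / Z = 0.0167570/1.01676 = 0.01648.

0.01648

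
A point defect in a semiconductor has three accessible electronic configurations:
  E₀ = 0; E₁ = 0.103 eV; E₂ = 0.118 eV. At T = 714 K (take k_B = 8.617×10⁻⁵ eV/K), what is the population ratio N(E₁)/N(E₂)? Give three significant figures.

k_BT = 8.617×10⁻⁵ × 714 K = 0.061525 eV.
n₁/n₂ = exp[−(E₁−E₂)/kT] = exp(−(-0.015 eV)/(0.061525 eV)) = exp(0.24380) = 1.28.

1.28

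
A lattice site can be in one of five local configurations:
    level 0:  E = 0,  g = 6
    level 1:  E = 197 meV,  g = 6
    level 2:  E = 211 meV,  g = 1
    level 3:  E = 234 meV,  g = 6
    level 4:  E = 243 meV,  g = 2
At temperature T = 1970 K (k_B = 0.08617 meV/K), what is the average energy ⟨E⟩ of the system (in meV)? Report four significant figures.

88.71 meV

k_BT = 0.08617 × 1970 K = 169.755 meV.
Eᵢ/kT = 0, 1.16050, 1.24297, 1.37846, 1.43147.
Z = Σ gᵢe^(−Eᵢ/kT) = 6·e^(−0) + 6·e^(−1.16050) + 1·e^(−1.24297) + 6·e^(−1.37846) + 2·e^(−1.43147) = 6.00000 + 1.87998 + 0.288526 + 1.51180 + 0.477915 = 10.1582.
⟨E⟩ = Σ Eᵢ gᵢe^(−Eᵢ/kT) / Z = (0·6.00000 + 197·1.87998 + 211·0.288526 + 234·1.51180 + 243·0.477915) / 10.1582 = 88.71 meV.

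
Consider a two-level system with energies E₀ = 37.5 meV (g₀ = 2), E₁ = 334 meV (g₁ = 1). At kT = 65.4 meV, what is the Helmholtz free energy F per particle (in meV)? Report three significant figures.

-8.18 meV

Eᵢ/kT = 0.57339, 5.1070.
Z = Σ gᵢe^(−Eᵢ/kT) = 2·e^(−0.57339) + 1·e^(−5.1070) = 1.1272 + 0.0060542 = 1.1333.
F = −kT ln Z = −65.4 × ln(1.1333) = −65.4 × 0.12513 = -8.18 meV.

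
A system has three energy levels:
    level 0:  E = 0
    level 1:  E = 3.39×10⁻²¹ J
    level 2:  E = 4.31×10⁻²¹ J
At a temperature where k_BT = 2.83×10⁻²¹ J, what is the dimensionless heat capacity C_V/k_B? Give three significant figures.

0.409

Eᵢ/kT = 0, 1.1979, 1.5230.
Z = Σ e^(−Eᵢ/kT) = e^(−0) + e^(−1.1979) + e^(−1.5230) = 1.0000 + 0.30183 + 0.21806 = 1.5199.
⟨E⟩ = 1.2916, ⟨E²⟩ = 4.9473.
C_V/k_B = (⟨E²⟩ − ⟨E⟩²)/(kT)² = (4.9473 − 1.6682)/8.0089 = 0.409.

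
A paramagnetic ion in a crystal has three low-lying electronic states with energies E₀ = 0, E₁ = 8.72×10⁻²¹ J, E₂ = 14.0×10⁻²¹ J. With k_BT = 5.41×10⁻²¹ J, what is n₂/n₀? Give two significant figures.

0.075

n₂/n₀ = exp[−(E₂−E₀)/kT] = exp(−(14.0 ×10⁻²¹ J)/(5.41 ×10⁻²¹ J)) = exp(-2.588) = 0.075.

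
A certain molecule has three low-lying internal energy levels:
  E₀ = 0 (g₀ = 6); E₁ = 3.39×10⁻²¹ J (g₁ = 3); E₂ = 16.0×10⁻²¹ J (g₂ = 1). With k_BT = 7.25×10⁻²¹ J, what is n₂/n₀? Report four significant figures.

0.01834

n₂/n₀ = (g₂/g₀) exp[−(E₂−E₀)/kT] = (1/6) × exp(−(16.0 ×10⁻²¹ J)/(7.25 ×10⁻²¹ J)) = (1/6) × exp(-2.20690) = 0.01834.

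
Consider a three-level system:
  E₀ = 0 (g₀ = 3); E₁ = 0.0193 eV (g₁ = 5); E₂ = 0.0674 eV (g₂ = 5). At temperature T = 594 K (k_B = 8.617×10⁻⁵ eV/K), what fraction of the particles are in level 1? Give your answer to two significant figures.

0.44

k_BT = 8.617×10⁻⁵ × 594 K = 0.05118 eV.
Eᵢ/kT = 0, 0.3771, 1.317.
Z = Σ gᵢe^(−Eᵢ/kT) = 3·e^(−0) + 5·e^(−0.3771) + 5·e^(−1.317) = 3.000 + 3.429 + 1.340 = 7.769.
P₁ = g₁ e^(−E₁/kT) / Z = 3.429/7.769 = 0.44.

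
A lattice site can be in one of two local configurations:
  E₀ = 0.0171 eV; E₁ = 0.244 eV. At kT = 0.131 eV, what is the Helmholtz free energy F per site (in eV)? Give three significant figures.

-0.00424 eV

Eᵢ/kT = 0.13053, 1.8626.
Z = Σ e^(−Eᵢ/kT) = e^(−0.13053) + e^(−1.8626) = 0.87763 + 0.15527 = 1.0329.
F = −kT ln Z = −0.131 × ln(1.0329) = −0.131 × 0.032370 = -0.00424 eV.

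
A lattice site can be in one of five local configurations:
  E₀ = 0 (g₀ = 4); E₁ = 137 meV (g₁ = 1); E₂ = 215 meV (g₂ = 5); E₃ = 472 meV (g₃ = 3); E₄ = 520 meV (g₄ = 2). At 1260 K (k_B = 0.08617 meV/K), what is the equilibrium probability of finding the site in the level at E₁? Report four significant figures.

0.05630

k_BT = 0.08617 × 1260 K = 108.574 meV.
Eᵢ/kT = 0, 1.26181, 1.98022, 4.34727, 4.78936.
Z = Σ gᵢe^(−Eᵢ/kT) = 4·e^(−0) + 1·e^(−1.26181) + 5·e^(−1.98022) + 3·e^(−4.34727) + 2·e^(−4.78936) = 4.00000 + 0.283141 + 0.690194 + 0.0388263 + 0.0166356 = 5.02880.
P₁ = g₁ e^(−E₁/kT) / Z = 0.283141/5.02880 = 0.05630.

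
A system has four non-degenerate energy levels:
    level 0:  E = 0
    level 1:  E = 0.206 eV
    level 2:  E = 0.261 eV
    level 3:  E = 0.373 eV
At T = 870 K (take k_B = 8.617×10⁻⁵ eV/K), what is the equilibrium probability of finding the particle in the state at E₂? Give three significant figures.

0.0279

k_BT = 8.617×10⁻⁵ × 870 K = 0.074968 eV.
Eᵢ/kT = 0, 2.7478, 3.4815, 4.9755.
Z = Σ e^(−Eᵢ/kT) = e^(−0) + e^(−2.7478) + e^(−3.4815) + e^(−4.9755) = 1.0000 + 0.064069 + 0.030761 + 0.0069051 = 1.1017.
P₂ = e^(−E₂/kT) / Z = 0.030761/1.1017 = 0.0279.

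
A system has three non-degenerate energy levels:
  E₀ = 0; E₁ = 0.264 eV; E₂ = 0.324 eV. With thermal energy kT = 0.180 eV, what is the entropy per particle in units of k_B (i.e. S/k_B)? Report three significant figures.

0.789

Eᵢ/kT = 0, 1.4667, 1.8000.
Z = Σ e^(−Eᵢ/kT) = e^(−0) + e^(−1.4667) + e^(−1.8000) = 1.0000 + 0.23069 + 0.16530 = 1.3960.
⟨E⟩ = Σ EᵢPᵢ = 0.081991 eV.
S/k_B = ln Z + ⟨E⟩/kT = ln(1.3960) + 0.081991/0.180 = 0.33361 + 0.45551 = 0.789.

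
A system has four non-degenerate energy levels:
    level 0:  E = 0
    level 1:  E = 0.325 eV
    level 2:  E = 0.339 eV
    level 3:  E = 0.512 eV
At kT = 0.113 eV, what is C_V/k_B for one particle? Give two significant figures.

Eᵢ/kT = 0, 2.876, 3.000, 4.531.
Z = Σ e^(−Eᵢ/kT) = e^(−0) + e^(−2.876) + e^(−3.000) + e^(−4.531) = 1.000 + 0.05636 + 0.04979 + 0.01077 = 1.117.
⟨E⟩ = 0.03645 eV, ⟨E²⟩ = 0.01298 eV².
C_V/k_B = (⟨E²⟩ − ⟨E⟩²)/(kT)² = (0.01298 − 0.001329)/0.01277 = 0.91.

0.91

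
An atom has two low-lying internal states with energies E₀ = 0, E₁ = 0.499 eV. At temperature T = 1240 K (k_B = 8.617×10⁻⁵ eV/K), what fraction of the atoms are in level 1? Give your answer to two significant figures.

k_BT = 8.617×10⁻⁵ × 1240 K = 0.1069 eV.
Eᵢ/kT = 0, 4.668.
Z = Σ e^(−Eᵢ/kT) = e^(−0) + e^(−4.668) = 1.000 + 0.009391 = 1.009.
P₁ = e^(−E₁/kT) / Z = 0.009391/1.009 = 0.0093.

0.0093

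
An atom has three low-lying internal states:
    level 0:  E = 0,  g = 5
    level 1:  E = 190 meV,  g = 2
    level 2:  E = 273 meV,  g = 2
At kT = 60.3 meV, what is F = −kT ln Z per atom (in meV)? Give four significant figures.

-98.33 meV

Eᵢ/kT = 0, 3.15091, 4.52736.
Z = Σ gᵢe^(−Eᵢ/kT) = 5·e^(−0) + 2·e^(−3.15091) + 2·e^(−4.52736) = 5.00000 + 0.0856263 + 0.0216183 = 5.10724.
F = −kT ln Z = −60.3 × ln(5.10724) = −60.3 × 1.63066 = -98.33 meV.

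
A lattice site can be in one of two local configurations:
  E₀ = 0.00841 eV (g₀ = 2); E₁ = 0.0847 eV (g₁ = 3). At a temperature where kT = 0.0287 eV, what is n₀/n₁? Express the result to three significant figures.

9.51

n₀/n₁ = (g₀/g₁) exp[−(E₀−E₁)/kT] = (2/3) × exp(−(-0.07629 eV)/(0.0287 eV)) = (2/3) × exp(2.6582) = 9.51.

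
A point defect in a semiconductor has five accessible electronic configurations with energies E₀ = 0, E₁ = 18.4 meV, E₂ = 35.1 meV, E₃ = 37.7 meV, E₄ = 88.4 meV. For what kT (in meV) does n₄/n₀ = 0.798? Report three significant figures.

n₄/n₀ = exp[−(E₄−E₀)/kT] = 0.798.
⇒ (E₄−E₀)/kT = ln(1/0.798) = ln(1.2531) = 0.22562.
kT = 88.4 meV / 0.22562 = 392 meV.

392 meV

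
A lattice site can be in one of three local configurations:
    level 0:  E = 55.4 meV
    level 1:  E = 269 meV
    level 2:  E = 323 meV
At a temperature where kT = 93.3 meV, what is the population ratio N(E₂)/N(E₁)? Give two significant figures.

0.56

n₂/n₁ = exp[−(E₂−E₁)/kT] = exp(−(54 meV)/(93.3 meV)) = exp(-0.5788) = 0.56.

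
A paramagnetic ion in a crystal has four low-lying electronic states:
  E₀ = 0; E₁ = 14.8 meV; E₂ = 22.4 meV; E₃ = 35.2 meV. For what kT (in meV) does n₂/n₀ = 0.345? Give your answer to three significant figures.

n₂/n₀ = exp[−(E₂−E₀)/kT] = 0.345.
⇒ (E₂−E₀)/kT = ln(1/0.345) = ln(2.8986) = 1.0642.
kT = 22.4 meV / 1.0642 = 21.0 meV.

21.0 meV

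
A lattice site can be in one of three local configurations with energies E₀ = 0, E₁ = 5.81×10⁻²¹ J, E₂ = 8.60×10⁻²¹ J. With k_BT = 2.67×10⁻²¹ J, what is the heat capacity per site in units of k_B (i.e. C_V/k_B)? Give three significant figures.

Eᵢ/kT = 0, 2.1760, 3.2210.
Z = Σ e^(−Eᵢ/kT) = e^(−0) + e^(−2.1760) + e^(−3.2210) = 1.0000 + 0.11349 + 0.039915 = 1.1534.
⟨E⟩ = 0.86930, ⟨E²⟩ = 5.8810.
C_V/k_B = (⟨E²⟩ − ⟨E⟩²)/(kT)² = (5.8810 − 0.75568)/7.1289 = 0.719.

0.719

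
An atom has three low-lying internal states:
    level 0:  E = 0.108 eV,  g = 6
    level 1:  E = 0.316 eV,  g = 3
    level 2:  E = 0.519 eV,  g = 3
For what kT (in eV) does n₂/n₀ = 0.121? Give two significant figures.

n₂/n₀ = (g₂/g₀) exp[−(E₂−E₀)/kT] = 0.121.
⇒ (E₂−E₀)/kT = ln((3/6)/0.121) = ln(4.132) = 1.419.
kT = 0.411 eV / 1.419 = 0.29 eV.

0.29 eV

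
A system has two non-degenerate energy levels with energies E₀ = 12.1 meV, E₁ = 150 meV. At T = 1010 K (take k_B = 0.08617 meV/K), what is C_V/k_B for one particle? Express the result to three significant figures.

0.355

k_BT = 0.08617 × 1010 K = 87.032 meV.
Eᵢ/kT = 0.13903, 1.7235.
Z = Σ e^(−Eᵢ/kT) = e^(−0.13903) + e^(−1.7235) = 0.87020 + 0.17844 = 1.0486.
⟨E⟩ = 35.567 meV, ⟨E²⟩ = 3950.3 meV².
C_V/k_B = (⟨E²⟩ − ⟨E⟩²)/(kT)² = (3950.3 − 1265.0)/7574.6 = 0.355.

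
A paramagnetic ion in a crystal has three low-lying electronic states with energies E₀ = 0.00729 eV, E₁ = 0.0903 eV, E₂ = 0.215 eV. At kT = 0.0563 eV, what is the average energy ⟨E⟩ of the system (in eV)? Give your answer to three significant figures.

Eᵢ/kT = 0.12948, 1.6039, 3.8188.
Z = Σ e^(−Eᵢ/kT) = e^(−0.12948) + e^(−1.6039) + e^(−3.8188) = 0.87855 + 0.20111 + 0.021954 = 1.1016.
⟨E⟩ = Σ Eᵢ e^(−Eᵢ/kT) / Z = (0.00729·0.87855 + 0.0903·0.20111 + 0.215·0.021954) / 1.1016 = 0.0266 eV.

0.0266 eV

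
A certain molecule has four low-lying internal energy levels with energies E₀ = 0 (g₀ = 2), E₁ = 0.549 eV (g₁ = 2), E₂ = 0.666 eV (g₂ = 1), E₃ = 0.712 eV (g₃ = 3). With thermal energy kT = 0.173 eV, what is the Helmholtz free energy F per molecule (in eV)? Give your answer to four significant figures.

-0.1327 eV

Eᵢ/kT = 0, 3.17341, 3.84971, 4.11561.
Z = Σ gᵢe^(−Eᵢ/kT) = 2·e^(−0) + 2·e^(−3.17341) + 1·e^(−3.84971) + 3·e^(−4.11561) = 2.00000 + 0.0837212 + 0.0212859 + 0.0489480 = 2.15396.
F = −kT ln Z = −0.173 × ln(2.15396) = −0.173 × 0.767308 = -0.1327 eV.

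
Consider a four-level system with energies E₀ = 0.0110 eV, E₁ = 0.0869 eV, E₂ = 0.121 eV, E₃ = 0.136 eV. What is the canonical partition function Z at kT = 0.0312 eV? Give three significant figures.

Z = 0.798

Eᵢ/kT = 0.35256, 2.7853, 3.8782, 4.3590.
Z = Σ e^(−Eᵢ/kT) = e^(−0.35256) + e^(−2.7853) + e^(−3.8782) + e^(−4.3590) = 0.70289 + 0.061711 + 0.020688 + 0.012791 = 0.79808.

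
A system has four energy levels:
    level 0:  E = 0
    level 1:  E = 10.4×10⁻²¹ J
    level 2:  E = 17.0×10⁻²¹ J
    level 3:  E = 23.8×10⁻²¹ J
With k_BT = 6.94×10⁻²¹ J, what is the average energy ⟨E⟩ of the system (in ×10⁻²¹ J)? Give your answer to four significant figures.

3.400 ×10⁻²¹ J

Eᵢ/kT = 0, 1.49856, 2.44957, 3.42939.
Z = Σ e^(−Eᵢ/kT) = e^(−0) + e^(−1.49856) + e^(−2.44957) + e^(−3.42939) = 1.00000 + 0.223452 + 0.0863307 + 0.0324067 = 1.34219.
⟨E⟩ = Σ Eᵢ e^(−Eᵢ/kT) / Z = (0·1.00000 + 10.4·0.223452 + 17.0·0.0863307 + 23.8·0.0324067) / 1.34219 = 3.400 ×10⁻²¹ J.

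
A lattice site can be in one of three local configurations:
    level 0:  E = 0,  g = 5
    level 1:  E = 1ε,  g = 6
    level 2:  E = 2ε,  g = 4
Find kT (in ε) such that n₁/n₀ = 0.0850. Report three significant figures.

n₁/n₀ = (g₁/g₀) exp[−(E₁−E₀)/kT] = 0.0850.
⇒ (E₁−E₀)/kT = ln((6/5)/0.0850) = ln(14.118) = 2.6475.
kT = 1ε / 2.6475 = 0.378 ε.

0.378 ε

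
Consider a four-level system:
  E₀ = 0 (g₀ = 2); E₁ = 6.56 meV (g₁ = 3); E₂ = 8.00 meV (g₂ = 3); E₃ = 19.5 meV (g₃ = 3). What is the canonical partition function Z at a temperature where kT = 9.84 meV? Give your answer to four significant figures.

Eᵢ/kT = 0, 0.666667, 0.813008, 1.98171.
Z = Σ gᵢe^(−Eᵢ/kT) = 2·e^(−0) + 3·e^(−0.666667) + 3·e^(−0.813008) + 3·e^(−1.98171) = 2.00000 + 1.54025 + 1.33057 + 0.413500 = 5.28432.

Z = 5.284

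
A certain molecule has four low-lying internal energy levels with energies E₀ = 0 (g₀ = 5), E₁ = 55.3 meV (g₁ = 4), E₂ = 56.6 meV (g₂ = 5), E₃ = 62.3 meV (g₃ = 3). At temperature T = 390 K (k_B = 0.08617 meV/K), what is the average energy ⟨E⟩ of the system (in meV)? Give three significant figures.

k_BT = 0.08617 × 390 K = 33.606 meV.
Eᵢ/kT = 0, 1.6455, 1.6842, 1.8538.
Z = Σ gᵢe^(−Eᵢ/kT) = 5·e^(−0) + 4·e^(−1.6455) + 5·e^(−1.6842) + 3·e^(−1.8538) = 5.0000 + 0.77166 + 0.92796 + 0.46992 = 7.1695.
⟨E⟩ = Σ Eᵢ gᵢe^(−Eᵢ/kT) / Z = (0·5.0000 + 55.3·0.77166 + 56.6·0.92796 + 62.3·0.46992) / 7.1695 = 17.4 meV.

17.4 meV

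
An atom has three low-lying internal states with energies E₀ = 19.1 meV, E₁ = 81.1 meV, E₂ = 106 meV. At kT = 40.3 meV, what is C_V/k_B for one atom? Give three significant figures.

Eᵢ/kT = 0.47395, 2.0124, 2.6303.
Z = Σ e^(−Eᵢ/kT) = e^(−0.47395) + e^(−2.0124) + e^(−2.6303) = 0.62254 + 0.13367 + 0.072057 = 0.82827.
⟨E⟩ = 36.666 meV, ⟨E²⟩ = 2313.2 meV².
C_V/k_B = (⟨E²⟩ − ⟨E⟩²)/(kT)² = (2313.2 − 1344.4)/1624.1 = 0.597.

0.597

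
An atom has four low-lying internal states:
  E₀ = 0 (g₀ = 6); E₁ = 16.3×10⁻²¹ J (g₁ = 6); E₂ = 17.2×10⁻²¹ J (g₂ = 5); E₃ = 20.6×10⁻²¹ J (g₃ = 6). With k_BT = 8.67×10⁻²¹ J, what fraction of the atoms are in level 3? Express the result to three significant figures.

Eᵢ/kT = 0, 1.8800, 1.9839, 2.3760.
Z = Σ gᵢe^(−Eᵢ/kT) = 6·e^(−0) + 6·e^(−1.8800) + 5·e^(−1.9839) + 6·e^(−2.3760) = 6.0000 + 0.91554 + 0.68766 + 0.55753 = 8.1607.
P₃ = g₃ e^(−E₃/kT) / Z = 0.55753/8.1607 = 0.0683.

0.0683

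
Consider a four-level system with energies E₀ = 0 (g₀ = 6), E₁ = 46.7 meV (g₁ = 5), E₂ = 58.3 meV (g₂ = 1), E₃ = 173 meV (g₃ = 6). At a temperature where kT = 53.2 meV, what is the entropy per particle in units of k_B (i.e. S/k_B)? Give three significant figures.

Eᵢ/kT = 0, 0.87782, 1.0959, 3.2519.
Z = Σ gᵢe^(−Eᵢ/kT) = 6·e^(−0) + 5·e^(−0.87782) + 1·e^(−1.0959) + 6·e^(−3.2519) = 6.0000 + 2.0784 + 0.33424 + 0.23220 = 8.6448.
⟨E⟩ = Σ EᵢPᵢ = 18.129 meV.
S/k_B = ln Z + ⟨E⟩/kT = ln(8.6448) + 18.129/53.2 = 2.1570 + 0.34077 = 2.50.

2.50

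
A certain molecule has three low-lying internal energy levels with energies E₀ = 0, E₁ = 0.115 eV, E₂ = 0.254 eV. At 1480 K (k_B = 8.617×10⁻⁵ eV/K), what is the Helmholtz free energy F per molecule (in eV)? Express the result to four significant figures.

-0.05526 eV

k_BT = 8.617×10⁻⁵ × 1480 K = 0.127532 eV.
Eᵢ/kT = 0, 0.901734, 1.99166.
Z = Σ e^(−Eᵢ/kT) = e^(−0) + e^(−0.901734) + e^(−1.99166) = 1.00000 + 0.405865 + 0.136469 = 1.54233.
F = −kT ln Z = −0.127532 × ln(1.54233) = −0.127532 × 0.433294 = -0.05526 eV.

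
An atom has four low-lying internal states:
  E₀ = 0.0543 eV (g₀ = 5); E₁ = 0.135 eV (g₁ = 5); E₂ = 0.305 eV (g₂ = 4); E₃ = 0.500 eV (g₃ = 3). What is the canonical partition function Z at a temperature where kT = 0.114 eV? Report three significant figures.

Z = 4.95

Eᵢ/kT = 0.47632, 1.1842, 2.6754, 4.3860.
Z = Σ gᵢe^(−Eᵢ/kT) = 5·e^(−0.47632) + 5·e^(−1.1842) + 4·e^(−2.6754) + 3·e^(−4.3860) = 3.1053 + 1.5300 + 0.27552 + 0.037351 = 4.9482.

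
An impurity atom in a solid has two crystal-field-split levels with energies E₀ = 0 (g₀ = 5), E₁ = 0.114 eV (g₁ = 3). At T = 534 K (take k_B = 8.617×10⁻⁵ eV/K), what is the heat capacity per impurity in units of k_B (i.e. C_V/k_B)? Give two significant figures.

k_BT = 8.617×10⁻⁵ × 534 K = 0.04601 eV.
Eᵢ/kT = 0, 2.478.
Z = Σ gᵢe^(−Eᵢ/kT) = 5·e^(−0) + 3·e^(−2.478) = 5.000 + 0.2517 = 5.252.
⟨E⟩ = 0.005463 eV, ⟨E²⟩ = 0.0006228 eV².
C_V/k_B = (⟨E²⟩ − ⟨E⟩²)/(kT)² = (0.0006228 − 0.00002984)/0.002117 = 0.28.

0.28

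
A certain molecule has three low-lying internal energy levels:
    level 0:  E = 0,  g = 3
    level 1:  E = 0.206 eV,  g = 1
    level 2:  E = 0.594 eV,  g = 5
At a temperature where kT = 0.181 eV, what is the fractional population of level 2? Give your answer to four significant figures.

Eᵢ/kT = 0, 1.13812, 3.28177.
Z = Σ gᵢe^(−Eᵢ/kT) = 3·e^(−0) + 1·e^(−1.13812) + 5·e^(−3.28177) = 3.00000 + 0.320421 + 0.187809 = 3.50823.
P₂ = g₂ e^(−E₂/kT) / Z = 0.187809/3.50823 = 0.05353.

0.05353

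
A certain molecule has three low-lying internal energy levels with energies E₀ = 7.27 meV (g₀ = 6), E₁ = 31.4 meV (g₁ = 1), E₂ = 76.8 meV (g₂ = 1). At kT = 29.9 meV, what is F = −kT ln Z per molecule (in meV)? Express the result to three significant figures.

-48.9 meV

Eᵢ/kT = 0.24314, 1.0502, 2.5686.
Z = Σ gᵢe^(−Eᵢ/kT) = 6·e^(−0.24314) + 1·e^(−1.0502) + 1·e^(−2.5686) = 4.7050 + 0.34987 + 0.076643 = 5.1315.
F = −kT ln Z = −29.9 × ln(5.1315) = −29.9 × 1.6354 = -48.9 meV.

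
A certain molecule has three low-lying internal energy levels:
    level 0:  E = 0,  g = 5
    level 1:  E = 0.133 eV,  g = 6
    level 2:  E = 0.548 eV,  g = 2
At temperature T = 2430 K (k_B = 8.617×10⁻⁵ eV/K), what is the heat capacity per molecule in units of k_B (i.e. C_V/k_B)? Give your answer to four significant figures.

0.1910

k_BT = 8.617×10⁻⁵ × 2430 K = 0.209393 eV.
Eᵢ/kT = 0, 0.635169, 2.61709.
Z = Σ gᵢe^(−Eᵢ/kT) = 5·e^(−0) + 6·e^(−0.635169) + 2·e^(−2.61709) = 5.00000 + 3.17908 + 0.146030 = 8.32511.
⟨E⟩ = 0.0604007 eV, ⟨E²⟩ = 0.0120224 eV².
C_V/k_B = (⟨E²⟩ − ⟨E⟩²)/(kT)² = (0.0120224 − 0.00364824)/0.0438454 = 0.1910.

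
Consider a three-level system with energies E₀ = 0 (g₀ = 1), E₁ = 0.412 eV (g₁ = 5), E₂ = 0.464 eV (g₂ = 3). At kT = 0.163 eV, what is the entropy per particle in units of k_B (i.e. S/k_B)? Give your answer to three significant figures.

Eᵢ/kT = 0, 2.5276, 2.8466.
Z = Σ gᵢe^(−Eᵢ/kT) = 1·e^(−0) + 5·e^(−2.5276) + 3·e^(−2.8466) = 1.0000 + 0.39925 + 0.17412 = 1.5734.
⟨E⟩ = Σ EᵢPᵢ = 0.15589 eV.
S/k_B = ln Z + ⟨E⟩/kT = ln(1.5734) + 0.15589/0.163 = 0.45324 + 0.95638 = 1.41.

1.41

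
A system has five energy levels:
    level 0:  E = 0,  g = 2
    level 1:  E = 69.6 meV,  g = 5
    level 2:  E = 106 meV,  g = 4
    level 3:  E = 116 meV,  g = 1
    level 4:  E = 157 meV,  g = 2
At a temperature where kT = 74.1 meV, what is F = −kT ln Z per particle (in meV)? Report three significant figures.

-124 meV

Eᵢ/kT = 0, 0.93927, 1.4305, 1.5655, 2.1188.
Z = Σ gᵢe^(−Eᵢ/kT) = 2·e^(−0) + 5·e^(−0.93927) + 4·e^(−1.4305) + 1·e^(−1.5655) + 2·e^(−2.1188) = 2.0000 + 1.9546 + 0.95676 + 0.20898 + 0.24035 = 5.3607.
F = −kT ln Z = −74.1 × ln(5.3607) = −74.1 × 1.6791 = -124 meV.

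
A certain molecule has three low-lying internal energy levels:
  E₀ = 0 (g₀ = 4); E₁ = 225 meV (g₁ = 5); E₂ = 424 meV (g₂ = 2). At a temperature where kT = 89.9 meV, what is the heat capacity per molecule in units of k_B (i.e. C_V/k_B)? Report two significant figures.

Eᵢ/kT = 0, 2.503, 4.716.
Z = Σ gᵢe^(−Eᵢ/kT) = 4·e^(−0) + 5·e^(−2.503) + 2·e^(−4.716) = 4.000 + 0.4092 + 0.01790 = 4.427.
⟨E⟩ = 22.51 meV, ⟨E²⟩ = 5406 meV².
C_V/k_B = (⟨E²⟩ − ⟨E⟩²)/(kT)² = (5406 − 506.7)/8082 = 0.61.

0.61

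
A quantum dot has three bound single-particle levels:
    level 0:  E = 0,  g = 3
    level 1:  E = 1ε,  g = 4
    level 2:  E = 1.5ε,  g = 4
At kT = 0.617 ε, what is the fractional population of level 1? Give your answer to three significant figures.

Eᵢ/kT = 0, 1.6207, 2.4311.
Z = Σ gᵢe^(−Eᵢ/kT) = 3·e^(−0) + 4·e^(−1.6207) + 4·e^(−2.4311) = 3.0000 + 0.79104 + 0.35176 = 4.1428.
P₁ = g₁ e^(−E₁/kT) / Z = 0.79104/4.1428 = 0.191.

0.191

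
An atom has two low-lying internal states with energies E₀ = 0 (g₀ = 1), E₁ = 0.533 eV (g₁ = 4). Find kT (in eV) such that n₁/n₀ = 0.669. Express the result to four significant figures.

n₁/n₀ = (g₁/g₀) exp[−(E₁−E₀)/kT] = 0.669.
⇒ (E₁−E₀)/kT = ln((4/1)/0.669) = ln(5.97907) = 1.78827.
kT = 0.533 eV / 1.78827 = 0.2981 eV.

0.2981 eV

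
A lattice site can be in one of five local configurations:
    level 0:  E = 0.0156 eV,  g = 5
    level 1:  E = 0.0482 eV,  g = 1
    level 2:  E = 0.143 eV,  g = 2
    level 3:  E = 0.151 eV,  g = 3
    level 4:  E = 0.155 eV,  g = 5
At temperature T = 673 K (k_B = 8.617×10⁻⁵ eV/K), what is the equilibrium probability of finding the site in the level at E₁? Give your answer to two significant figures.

0.087

k_BT = 8.617×10⁻⁵ × 673 K = 0.05799 eV.
Eᵢ/kT = 0.2690, 0.8312, 2.466, 2.604, 2.673.
Z = Σ gᵢe^(−Eᵢ/kT) = 5·e^(−0.2690) + 1·e^(−0.8312) + 2·e^(−2.466) + 3·e^(−2.604) + 5·e^(−2.673) = 3.821 + 0.4355 + 0.1698 + 0.2219 + 0.3452 = 4.993.
P₁ = g₁ e^(−E₁/kT) / Z = 0.4355/4.993 = 0.087.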